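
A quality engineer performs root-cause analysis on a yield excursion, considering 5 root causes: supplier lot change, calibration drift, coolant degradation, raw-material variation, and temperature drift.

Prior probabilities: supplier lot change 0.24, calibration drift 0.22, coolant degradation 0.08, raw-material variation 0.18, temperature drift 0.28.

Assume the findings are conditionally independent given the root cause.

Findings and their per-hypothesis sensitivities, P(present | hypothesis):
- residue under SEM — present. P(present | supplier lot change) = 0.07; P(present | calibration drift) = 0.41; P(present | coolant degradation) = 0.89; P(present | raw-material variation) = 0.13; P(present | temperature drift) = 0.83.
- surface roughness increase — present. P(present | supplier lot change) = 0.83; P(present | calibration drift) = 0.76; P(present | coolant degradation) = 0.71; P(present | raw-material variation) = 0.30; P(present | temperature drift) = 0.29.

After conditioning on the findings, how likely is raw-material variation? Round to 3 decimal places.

0.034

Multiply each prior by the joint likelihood of the evidence pattern:
  supplier lot change: 0.24 × 0.07 × 0.83 = 0.013944
  calibration drift: 0.22 × 0.41 × 0.76 = 0.068552
  coolant degradation: 0.08 × 0.89 × 0.71 = 0.050552
  raw-material variation: 0.18 × 0.13 × 0.30 = 0.00702
  temperature drift: 0.28 × 0.83 × 0.29 = 0.067396
Normalizing constant Z = 0.013944 + 0.068552 + 0.050552 + 0.00702 + 0.067396 = 0.20746.
P(raw-material variation | evidence) = 0.00702 / 0.20746 ≈ 0.034.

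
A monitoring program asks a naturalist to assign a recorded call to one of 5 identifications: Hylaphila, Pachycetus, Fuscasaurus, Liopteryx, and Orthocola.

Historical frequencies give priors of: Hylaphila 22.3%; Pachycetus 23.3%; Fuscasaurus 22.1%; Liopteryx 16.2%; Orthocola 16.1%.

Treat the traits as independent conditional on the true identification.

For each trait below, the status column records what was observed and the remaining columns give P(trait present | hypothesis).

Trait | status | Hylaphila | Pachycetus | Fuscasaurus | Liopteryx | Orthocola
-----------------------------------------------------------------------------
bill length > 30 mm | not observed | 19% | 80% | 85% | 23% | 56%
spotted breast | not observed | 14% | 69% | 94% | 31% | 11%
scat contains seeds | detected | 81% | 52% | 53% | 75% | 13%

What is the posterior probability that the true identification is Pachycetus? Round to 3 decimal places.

By Bayes' rule with conditional independence, the unnormalized weight for each hypothesis is prior × ∏ likelihoods (using 1 − P(present | H) for each absent trait):
  Hylaphila: 0.223 × (1 − 0.19) × (1 − 0.14) × 0.81 = 0.12583
  Pachycetus: 0.233 × (1 − 0.80) × (1 − 0.69) × 0.52 = 0.0075119
  Fuscasaurus: 0.221 × (1 − 0.85) × (1 − 0.94) × 0.53 = 0.0010542
  Liopteryx: 0.162 × (1 − 0.23) × (1 − 0.31) × 0.75 = 0.064553
  Orthocola: 0.161 × (1 − 0.56) × (1 − 0.11) × 0.13 = 0.0081962
Marginal likelihood of the evidence = 0.20714.
P(Pachycetus | evidence) = 0.0075119 / 0.20714 ≈ 0.036.

0.036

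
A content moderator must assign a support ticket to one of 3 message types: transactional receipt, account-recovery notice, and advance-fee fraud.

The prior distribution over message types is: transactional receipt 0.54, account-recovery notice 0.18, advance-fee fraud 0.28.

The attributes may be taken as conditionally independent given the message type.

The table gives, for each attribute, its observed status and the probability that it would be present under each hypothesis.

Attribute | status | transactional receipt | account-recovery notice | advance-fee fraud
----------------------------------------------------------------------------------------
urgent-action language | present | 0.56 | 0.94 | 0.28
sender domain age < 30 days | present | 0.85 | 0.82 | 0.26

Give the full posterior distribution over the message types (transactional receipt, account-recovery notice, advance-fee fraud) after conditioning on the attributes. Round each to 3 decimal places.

By Bayes' rule with conditional independence, the unnormalized weight for each hypothesis is prior × ∏ likelihoods:
  transactional receipt: 0.54 × 0.56 × 0.85 = 0.25704
  account-recovery notice: 0.18 × 0.94 × 0.82 = 0.13874
  advance-fee fraud: 0.28 × 0.28 × 0.26 = 0.020384
Marginal likelihood of the evidence = 0.41617.
P(transactional receipt | evidence) = 0.25704 / 0.41617 ≈ 0.618
P(account-recovery notice | evidence) = 0.13874 / 0.41617 ≈ 0.333
P(advance-fee fraud | evidence) = 0.020384 / 0.41617 ≈ 0.049

0.618, 0.333, 0.049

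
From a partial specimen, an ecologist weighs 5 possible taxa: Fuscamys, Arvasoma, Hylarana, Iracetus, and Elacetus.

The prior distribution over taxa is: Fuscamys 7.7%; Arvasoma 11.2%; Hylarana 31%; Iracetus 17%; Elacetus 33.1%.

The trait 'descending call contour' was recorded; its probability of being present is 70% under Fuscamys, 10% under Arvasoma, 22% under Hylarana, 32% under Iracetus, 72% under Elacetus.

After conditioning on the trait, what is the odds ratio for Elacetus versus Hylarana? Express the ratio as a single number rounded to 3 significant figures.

Posterior odds equal prior odds times the likelihood ratio; only the two competing hypotheses matter.
  Elacetus: 0.331 × 0.72 = 0.23832
  Hylarana: 0.310 × 0.22 = 0.0682
Posterior odds = 0.23832 / 0.0682 ≈ 3.49.

3.49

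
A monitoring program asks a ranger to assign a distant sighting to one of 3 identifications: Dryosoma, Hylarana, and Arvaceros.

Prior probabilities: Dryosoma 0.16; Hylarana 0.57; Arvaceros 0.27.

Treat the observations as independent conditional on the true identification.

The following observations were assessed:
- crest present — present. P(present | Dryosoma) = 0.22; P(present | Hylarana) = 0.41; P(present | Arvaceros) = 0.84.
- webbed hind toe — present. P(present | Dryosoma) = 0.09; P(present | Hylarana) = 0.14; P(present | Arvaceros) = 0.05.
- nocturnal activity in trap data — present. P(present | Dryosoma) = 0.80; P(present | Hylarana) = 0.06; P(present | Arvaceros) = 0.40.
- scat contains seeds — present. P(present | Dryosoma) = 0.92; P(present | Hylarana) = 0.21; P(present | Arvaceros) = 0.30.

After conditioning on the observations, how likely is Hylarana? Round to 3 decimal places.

By Bayes' rule with conditional independence, the unnormalized weight for each hypothesis is prior × ∏ likelihoods:
  Dryosoma: 0.16 × 0.22 × 0.09 × 0.80 × 0.92 = 0.0023316
  Hylarana: 0.57 × 0.41 × 0.14 × 0.06 × 0.21 = 0.00041225
  Arvaceros: 0.27 × 0.84 × 0.05 × 0.40 × 0.30 = 0.0013608
The unnormalized weights sum to 0.0041047.
P(Hylarana | evidence) = 0.00041225 / 0.0041047 ≈ 0.100.

0.100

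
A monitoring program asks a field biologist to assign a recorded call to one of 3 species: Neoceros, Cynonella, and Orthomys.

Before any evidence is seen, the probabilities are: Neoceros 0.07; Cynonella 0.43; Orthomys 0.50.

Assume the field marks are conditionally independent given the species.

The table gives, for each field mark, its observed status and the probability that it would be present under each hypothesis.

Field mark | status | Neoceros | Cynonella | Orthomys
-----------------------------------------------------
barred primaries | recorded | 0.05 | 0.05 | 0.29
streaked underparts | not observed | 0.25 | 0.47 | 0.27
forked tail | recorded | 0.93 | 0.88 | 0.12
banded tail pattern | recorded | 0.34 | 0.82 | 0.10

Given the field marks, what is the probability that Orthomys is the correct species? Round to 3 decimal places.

0.123

For each hypothesis, the unnormalized posterior weight is prior × product of the field mark likelihoods (using 1 − P(present | H) for each absent field mark):
  Neoceros: 0.07 × 0.05 × (1 − 0.25) × 0.93 × 0.34 = 0.00083003
  Cynonella: 0.43 × 0.05 × (1 − 0.47) × 0.88 × 0.82 = 0.0082226
  Orthomys: 0.50 × 0.29 × (1 − 0.27) × 0.12 × 0.10 = 0.0012702
The unnormalized weights sum to 0.010323.
P(Orthomys | evidence) = 0.0012702 / 0.010323 ≈ 0.123.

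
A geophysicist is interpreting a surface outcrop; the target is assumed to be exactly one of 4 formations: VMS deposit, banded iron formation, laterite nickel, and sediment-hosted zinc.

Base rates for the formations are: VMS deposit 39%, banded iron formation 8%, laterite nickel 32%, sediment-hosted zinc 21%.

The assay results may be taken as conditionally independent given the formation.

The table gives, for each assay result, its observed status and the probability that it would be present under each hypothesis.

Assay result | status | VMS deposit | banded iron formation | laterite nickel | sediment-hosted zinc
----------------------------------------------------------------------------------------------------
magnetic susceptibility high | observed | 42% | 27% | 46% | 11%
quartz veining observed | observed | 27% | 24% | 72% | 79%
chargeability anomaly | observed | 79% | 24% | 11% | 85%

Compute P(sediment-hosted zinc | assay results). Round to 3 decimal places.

0.245

By Bayes' rule with conditional independence, the unnormalized weight for each hypothesis is prior × ∏ likelihoods:
  VMS deposit: 0.39 × 0.42 × 0.27 × 0.79 = 0.034939
  banded iron formation: 0.08 × 0.27 × 0.24 × 0.24 = 0.0012442
  laterite nickel: 0.32 × 0.46 × 0.72 × 0.11 = 0.011658
  sediment-hosted zinc: 0.21 × 0.11 × 0.79 × 0.85 = 0.015512
Normalizing constant Z = 0.034939 + 0.0012442 + 0.011658 + 0.015512 = 0.063353.
P(sediment-hosted zinc | evidence) = 0.015512 / 0.063353 ≈ 0.245.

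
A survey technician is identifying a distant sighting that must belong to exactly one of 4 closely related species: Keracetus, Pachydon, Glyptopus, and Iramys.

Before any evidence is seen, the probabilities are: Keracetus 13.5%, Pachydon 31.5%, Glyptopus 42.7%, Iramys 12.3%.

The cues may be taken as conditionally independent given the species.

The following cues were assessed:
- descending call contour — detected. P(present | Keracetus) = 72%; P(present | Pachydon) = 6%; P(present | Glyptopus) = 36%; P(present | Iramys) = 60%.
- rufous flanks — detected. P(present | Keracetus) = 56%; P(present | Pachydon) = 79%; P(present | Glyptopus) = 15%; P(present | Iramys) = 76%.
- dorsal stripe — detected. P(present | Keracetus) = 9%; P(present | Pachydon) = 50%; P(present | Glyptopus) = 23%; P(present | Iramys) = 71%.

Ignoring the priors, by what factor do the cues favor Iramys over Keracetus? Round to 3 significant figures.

Joint likelihood of the cue pattern under each hypothesis:
  Iramys: 0.60 × 0.76 × 0.71 = 0.32376
  Keracetus: 0.72 × 0.56 × 0.09 = 0.036288
Bayes factor = 0.32376 / 0.036288 ≈ 8.92

8.92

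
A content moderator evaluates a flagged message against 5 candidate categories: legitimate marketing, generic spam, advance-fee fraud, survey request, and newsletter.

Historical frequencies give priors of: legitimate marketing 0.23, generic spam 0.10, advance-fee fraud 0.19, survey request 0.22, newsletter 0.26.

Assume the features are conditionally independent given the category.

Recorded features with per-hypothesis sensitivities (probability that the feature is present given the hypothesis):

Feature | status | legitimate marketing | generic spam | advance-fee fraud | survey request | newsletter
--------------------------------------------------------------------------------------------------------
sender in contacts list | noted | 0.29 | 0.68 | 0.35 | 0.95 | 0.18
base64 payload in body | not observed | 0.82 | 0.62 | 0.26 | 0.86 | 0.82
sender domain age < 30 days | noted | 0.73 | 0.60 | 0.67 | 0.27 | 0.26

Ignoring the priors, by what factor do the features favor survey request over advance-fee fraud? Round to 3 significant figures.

The Bayes factor is the ratio of the joint likelihoods of the feature pattern under the two hypotheses (using 1 − P(present | H) for each absent feature).
  survey request: 0.95 × (1 − 0.86) × 0.27 = 0.03591
  advance-fee fraud: 0.35 × (1 − 0.26) × 0.67 = 0.17353
Bayes factor = 0.03591 / 0.17353 ≈ 0.207

0.207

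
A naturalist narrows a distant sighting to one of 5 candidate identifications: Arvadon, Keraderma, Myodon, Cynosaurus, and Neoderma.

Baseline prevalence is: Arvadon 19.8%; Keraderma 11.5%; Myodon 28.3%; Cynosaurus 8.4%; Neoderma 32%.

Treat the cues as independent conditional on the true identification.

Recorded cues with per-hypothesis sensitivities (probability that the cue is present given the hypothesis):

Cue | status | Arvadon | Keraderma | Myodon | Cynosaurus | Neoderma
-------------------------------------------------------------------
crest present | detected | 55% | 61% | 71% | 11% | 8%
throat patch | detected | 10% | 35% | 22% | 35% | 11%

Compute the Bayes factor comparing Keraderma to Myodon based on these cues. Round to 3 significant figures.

1.37

Joint likelihood of the cue pattern under each hypothesis:
  Keraderma: 0.61 × 0.35 = 0.2135
  Myodon: 0.71 × 0.22 = 0.1562
Bayes factor = 0.2135 / 0.1562 ≈ 1.37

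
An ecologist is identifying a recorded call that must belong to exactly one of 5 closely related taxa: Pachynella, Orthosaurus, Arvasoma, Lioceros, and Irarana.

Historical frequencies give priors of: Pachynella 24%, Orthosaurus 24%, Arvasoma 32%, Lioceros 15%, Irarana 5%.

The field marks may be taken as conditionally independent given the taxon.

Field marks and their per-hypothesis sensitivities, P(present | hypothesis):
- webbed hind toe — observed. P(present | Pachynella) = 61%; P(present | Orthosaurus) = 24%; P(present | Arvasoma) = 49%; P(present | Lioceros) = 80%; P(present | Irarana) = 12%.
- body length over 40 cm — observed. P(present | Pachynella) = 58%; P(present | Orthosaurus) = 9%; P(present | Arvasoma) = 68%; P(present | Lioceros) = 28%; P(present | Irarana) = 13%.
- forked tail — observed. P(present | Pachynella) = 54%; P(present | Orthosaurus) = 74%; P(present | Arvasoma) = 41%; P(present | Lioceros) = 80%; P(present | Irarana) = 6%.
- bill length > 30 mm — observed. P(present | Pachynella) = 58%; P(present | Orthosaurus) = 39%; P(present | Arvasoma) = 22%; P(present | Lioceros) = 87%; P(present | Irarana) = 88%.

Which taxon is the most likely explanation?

Pachynella

By Bayes' rule with conditional independence, the unnormalized weight for each hypothesis is prior × ∏ likelihoods:
  Pachynella: 0.24 × 0.61 × 0.58 × 0.54 × 0.58 = 0.026594
  Orthosaurus: 0.24 × 0.24 × 0.09 × 0.74 × 0.39 = 0.0014961
  Arvasoma: 0.32 × 0.49 × 0.68 × 0.41 × 0.22 = 0.0096175
  Lioceros: 0.15 × 0.80 × 0.28 × 0.80 × 0.87 = 0.023386
  Irarana: 0.05 × 0.12 × 0.13 × 0.06 × 0.88 = 4.1184e-05
Marginal likelihood of the evidence = 0.061135.
P(Pachynella | evidence) ≈ 0.026594 / 0.061135 ≈ 0.435
P(Orthosaurus | evidence) ≈ 0.0014961 / 0.061135 ≈ 0.024
P(Arvasoma | evidence) ≈ 0.0096175 / 0.061135 ≈ 0.157
P(Lioceros | evidence) ≈ 0.023386 / 0.061135 ≈ 0.383
P(Irarana | evidence) ≈ 4.1184e-05 / 0.061135 ≈ 0.001
The largest is 0.435, so Pachynella is most probable.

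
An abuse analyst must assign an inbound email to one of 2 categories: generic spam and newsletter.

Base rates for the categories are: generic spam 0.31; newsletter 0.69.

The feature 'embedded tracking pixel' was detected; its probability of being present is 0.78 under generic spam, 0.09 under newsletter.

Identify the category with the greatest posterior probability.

For each hypothesis, the unnormalized posterior weight is prior × likelihood:
  generic spam: 0.31 × 0.78 = 0.2418
  newsletter: 0.69 × 0.09 = 0.0621
Marginal likelihood of the evidence = 0.3039.
P(generic spam | evidence) ≈ 0.2418 / 0.3039 ≈ 0.796
P(newsletter | evidence) ≈ 0.0621 / 0.3039 ≈ 0.204
The largest is 0.796, so generic spam is most probable.

generic spam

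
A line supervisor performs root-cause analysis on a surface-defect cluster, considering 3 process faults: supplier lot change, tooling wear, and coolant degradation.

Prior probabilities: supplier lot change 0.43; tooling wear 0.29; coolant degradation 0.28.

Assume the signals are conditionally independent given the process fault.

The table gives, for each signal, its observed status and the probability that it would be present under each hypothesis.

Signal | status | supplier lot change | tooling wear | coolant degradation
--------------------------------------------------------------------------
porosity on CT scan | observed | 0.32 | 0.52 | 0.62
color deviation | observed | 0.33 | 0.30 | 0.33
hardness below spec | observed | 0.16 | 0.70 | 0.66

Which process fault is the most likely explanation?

For each hypothesis, the unnormalized posterior weight is prior × product of the signal likelihoods:
  supplier lot change: 0.43 × 0.32 × 0.33 × 0.16 = 0.0072653
  tooling wear: 0.29 × 0.52 × 0.30 × 0.70 = 0.031668
  coolant degradation: 0.28 × 0.62 × 0.33 × 0.66 = 0.03781
Marginal likelihood of the evidence = 0.076743.
P(supplier lot change | evidence) ≈ 0.0072653 / 0.076743 ≈ 0.095
P(tooling wear | evidence) ≈ 0.031668 / 0.076743 ≈ 0.413
P(coolant degradation | evidence) ≈ 0.03781 / 0.076743 ≈ 0.493
The largest is 0.493, so coolant degradation is most probable.

coolant degradation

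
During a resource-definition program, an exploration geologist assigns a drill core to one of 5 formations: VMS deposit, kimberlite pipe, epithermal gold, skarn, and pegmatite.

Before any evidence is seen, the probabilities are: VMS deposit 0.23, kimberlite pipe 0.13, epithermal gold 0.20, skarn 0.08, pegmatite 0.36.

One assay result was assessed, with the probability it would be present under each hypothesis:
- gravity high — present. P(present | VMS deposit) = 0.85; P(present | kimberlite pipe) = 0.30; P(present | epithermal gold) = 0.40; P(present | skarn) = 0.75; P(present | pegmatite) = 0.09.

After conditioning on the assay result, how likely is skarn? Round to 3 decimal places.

0.147

For each hypothesis, the unnormalized posterior weight is prior × likelihood:
  VMS deposit: 0.23 × 0.85 = 0.1955
  kimberlite pipe: 0.13 × 0.30 = 0.039
  epithermal gold: 0.20 × 0.40 = 0.08
  skarn: 0.08 × 0.75 = 0.06
  pegmatite: 0.36 × 0.09 = 0.0324
The unnormalized weights sum to 0.4069.
P(skarn | evidence) = 0.06 / 0.4069 ≈ 0.147.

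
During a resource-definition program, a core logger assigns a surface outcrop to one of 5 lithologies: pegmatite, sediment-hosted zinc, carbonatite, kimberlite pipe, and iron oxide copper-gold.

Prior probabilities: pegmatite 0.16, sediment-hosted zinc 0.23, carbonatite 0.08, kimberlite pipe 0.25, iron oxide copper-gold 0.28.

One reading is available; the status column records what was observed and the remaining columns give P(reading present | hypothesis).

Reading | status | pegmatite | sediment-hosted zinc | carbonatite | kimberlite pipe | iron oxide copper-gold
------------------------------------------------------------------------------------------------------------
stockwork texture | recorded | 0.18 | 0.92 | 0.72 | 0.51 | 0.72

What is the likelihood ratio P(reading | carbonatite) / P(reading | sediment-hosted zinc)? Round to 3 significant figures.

The Bayes factor is the ratio of the two likelihoods.
  carbonatite: 0.72
  sediment-hosted zinc: 0.92
Bayes factor = 0.72 / 0.92 ≈ 0.783

0.783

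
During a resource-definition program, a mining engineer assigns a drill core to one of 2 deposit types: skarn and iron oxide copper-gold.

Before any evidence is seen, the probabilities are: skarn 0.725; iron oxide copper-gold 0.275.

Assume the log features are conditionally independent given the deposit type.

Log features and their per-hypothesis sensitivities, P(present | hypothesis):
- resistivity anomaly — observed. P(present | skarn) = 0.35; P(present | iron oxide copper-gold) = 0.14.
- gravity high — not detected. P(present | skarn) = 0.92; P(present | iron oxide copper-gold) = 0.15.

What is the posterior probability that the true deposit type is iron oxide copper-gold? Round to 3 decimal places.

By Bayes' rule with conditional independence, the unnormalized weight for each hypothesis is prior × ∏ likelihoods (using 1 − P(present | H) for each absent log feature):
  skarn: 0.725 × 0.35 × (1 − 0.92) = 0.0203
  iron oxide copper-gold: 0.275 × 0.14 × (1 − 0.15) = 0.032725
Marginal likelihood of the evidence = 0.053025.
P(iron oxide copper-gold | evidence) = 0.032725 / 0.053025 ≈ 0.617.

0.617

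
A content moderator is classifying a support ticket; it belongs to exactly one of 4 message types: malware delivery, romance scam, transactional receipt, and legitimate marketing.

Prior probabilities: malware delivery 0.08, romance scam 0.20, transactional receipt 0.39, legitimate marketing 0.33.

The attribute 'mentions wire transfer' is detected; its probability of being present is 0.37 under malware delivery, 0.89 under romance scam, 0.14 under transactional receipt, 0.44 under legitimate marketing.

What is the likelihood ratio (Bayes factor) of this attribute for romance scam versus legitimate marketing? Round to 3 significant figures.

The Bayes factor is the ratio of the two likelihoods.
  romance scam: 0.89
  legitimate marketing: 0.44
Bayes factor = 0.89 / 0.44 ≈ 2.02

2.02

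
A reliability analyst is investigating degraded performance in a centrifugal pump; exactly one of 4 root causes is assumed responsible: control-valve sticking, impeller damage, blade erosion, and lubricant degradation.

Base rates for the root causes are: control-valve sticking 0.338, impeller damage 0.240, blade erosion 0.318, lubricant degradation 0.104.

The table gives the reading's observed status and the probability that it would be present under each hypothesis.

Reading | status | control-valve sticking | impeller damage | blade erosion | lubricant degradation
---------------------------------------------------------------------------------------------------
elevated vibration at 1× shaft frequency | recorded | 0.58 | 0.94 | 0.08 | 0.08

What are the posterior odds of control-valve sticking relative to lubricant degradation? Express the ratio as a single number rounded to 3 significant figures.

23.6

The normalizing constant cancels in an odds ratio, so compute prior × likelihood for the two hypotheses only:
  control-valve sticking: 0.338 × 0.58 = 0.19604
  lubricant degradation: 0.104 × 0.08 = 0.00832
Posterior odds = 0.19604 / 0.00832 ≈ 23.6.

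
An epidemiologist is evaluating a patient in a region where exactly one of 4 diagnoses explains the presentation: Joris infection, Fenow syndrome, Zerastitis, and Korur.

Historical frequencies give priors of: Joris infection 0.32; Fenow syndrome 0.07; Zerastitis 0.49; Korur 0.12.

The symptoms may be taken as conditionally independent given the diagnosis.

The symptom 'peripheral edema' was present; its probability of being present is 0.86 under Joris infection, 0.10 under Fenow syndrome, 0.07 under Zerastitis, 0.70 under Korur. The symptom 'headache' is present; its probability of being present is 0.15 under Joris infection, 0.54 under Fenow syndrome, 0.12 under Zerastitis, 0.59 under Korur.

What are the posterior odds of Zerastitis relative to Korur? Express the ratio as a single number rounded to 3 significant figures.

0.0831

The normalizing constant cancels in an odds ratio, so compute prior × likelihood for the two hypotheses only:
  Zerastitis: 0.49 × 0.07 × 0.12 = 0.004116
  Korur: 0.12 × 0.70 × 0.59 = 0.04956
Odds(Zerastitis : Korur) = 0.004116 / 0.04956 ≈ 0.0831.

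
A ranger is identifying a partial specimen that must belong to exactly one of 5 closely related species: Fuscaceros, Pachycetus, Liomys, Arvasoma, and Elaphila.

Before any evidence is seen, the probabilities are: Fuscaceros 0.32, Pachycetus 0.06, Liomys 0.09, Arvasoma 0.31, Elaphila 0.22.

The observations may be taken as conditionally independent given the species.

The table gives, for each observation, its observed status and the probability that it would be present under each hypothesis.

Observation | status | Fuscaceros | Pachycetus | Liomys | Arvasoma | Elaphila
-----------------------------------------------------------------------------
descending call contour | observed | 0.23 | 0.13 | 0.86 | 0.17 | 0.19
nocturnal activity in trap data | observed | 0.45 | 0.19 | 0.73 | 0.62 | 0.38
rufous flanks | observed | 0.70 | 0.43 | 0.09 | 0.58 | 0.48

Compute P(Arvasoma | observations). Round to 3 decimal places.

0.342

Multiply each prior by the joint likelihood of the evidence pattern:
  Fuscaceros: 0.32 × 0.23 × 0.45 × 0.70 = 0.023184
  Pachycetus: 0.06 × 0.13 × 0.19 × 0.43 = 0.00063726
  Liomys: 0.09 × 0.86 × 0.73 × 0.09 = 0.0050852
  Arvasoma: 0.31 × 0.17 × 0.62 × 0.58 = 0.018951
  Elaphila: 0.22 × 0.19 × 0.38 × 0.48 = 0.0076243
The unnormalized weights sum to 0.055482.
P(Arvasoma | evidence) = 0.018951 / 0.055482 ≈ 0.342.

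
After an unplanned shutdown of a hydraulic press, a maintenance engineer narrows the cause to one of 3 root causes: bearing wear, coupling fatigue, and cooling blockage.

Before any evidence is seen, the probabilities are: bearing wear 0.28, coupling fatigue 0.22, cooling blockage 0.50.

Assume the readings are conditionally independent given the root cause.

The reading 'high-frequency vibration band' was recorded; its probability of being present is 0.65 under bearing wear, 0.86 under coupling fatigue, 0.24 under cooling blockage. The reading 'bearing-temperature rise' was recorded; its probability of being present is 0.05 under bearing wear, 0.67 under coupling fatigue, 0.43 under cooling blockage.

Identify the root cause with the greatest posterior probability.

Multiply each prior by the joint likelihood of the reading pattern:
  bearing wear: 0.28 × 0.65 × 0.05 = 0.0091
  coupling fatigue: 0.22 × 0.86 × 0.67 = 0.12676
  cooling blockage: 0.50 × 0.24 × 0.43 = 0.0516
The unnormalized weights sum to 0.18746.
P(bearing wear | evidence) ≈ 0.0091 / 0.18746 ≈ 0.049
P(coupling fatigue | evidence) ≈ 0.12676 / 0.18746 ≈ 0.676
P(cooling blockage | evidence) ≈ 0.0516 / 0.18746 ≈ 0.275
The largest is 0.676, so coupling fatigue is most probable.

coupling fatigue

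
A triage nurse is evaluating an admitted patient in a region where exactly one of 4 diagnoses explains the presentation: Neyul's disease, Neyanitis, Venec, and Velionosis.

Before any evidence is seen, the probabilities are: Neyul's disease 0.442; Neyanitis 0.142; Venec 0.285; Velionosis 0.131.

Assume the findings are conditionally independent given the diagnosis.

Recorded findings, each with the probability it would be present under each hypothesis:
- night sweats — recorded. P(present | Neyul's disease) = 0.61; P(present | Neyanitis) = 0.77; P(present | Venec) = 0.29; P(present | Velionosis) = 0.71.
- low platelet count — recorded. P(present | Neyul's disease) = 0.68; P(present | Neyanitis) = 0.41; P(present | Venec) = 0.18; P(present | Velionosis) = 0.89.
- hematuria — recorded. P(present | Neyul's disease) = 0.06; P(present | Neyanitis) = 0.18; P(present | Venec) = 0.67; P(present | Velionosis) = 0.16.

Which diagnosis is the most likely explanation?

Multiply each prior by the joint likelihood of the evidence pattern:
  Neyul's disease: 0.442 × 0.61 × 0.68 × 0.06 = 0.011
  Neyanitis: 0.142 × 0.77 × 0.41 × 0.18 = 0.0080693
  Venec: 0.285 × 0.29 × 0.18 × 0.67 = 0.0099676
  Velionosis: 0.131 × 0.71 × 0.89 × 0.16 = 0.013245
The unnormalized weights sum to 0.042282.
P(Neyul's disease | evidence) ≈ 0.011 / 0.042282 ≈ 0.260
P(Neyanitis | evidence) ≈ 0.0080693 / 0.042282 ≈ 0.191
P(Venec | evidence) ≈ 0.0099676 / 0.042282 ≈ 0.236
P(Velionosis | evidence) ≈ 0.013245 / 0.042282 ≈ 0.313
The largest is 0.313, so Velionosis is most probable.

Velionosis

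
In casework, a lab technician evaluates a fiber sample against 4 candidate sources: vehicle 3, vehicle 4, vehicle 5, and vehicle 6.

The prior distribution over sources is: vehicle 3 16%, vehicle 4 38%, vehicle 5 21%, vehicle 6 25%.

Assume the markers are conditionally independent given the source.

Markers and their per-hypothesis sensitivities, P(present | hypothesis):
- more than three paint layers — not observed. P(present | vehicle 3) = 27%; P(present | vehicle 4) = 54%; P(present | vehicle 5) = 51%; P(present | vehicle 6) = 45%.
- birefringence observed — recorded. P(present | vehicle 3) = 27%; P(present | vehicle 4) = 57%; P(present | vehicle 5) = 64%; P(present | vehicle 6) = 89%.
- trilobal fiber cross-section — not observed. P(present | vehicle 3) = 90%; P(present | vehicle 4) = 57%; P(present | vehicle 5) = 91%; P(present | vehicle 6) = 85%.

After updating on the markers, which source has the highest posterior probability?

vehicle 4

By Bayes' rule with conditional independence, the unnormalized weight for each hypothesis is prior × ∏ likelihoods (using 1 − P(present | H) for each absent marker):
  vehicle 3: 0.16 × (1 − 0.27) × 0.27 × (1 − 0.90) = 0.0031536
  vehicle 4: 0.38 × (1 − 0.54) × 0.57 × (1 − 0.57) = 0.042843
  vehicle 5: 0.21 × (1 − 0.51) × 0.64 × (1 − 0.91) = 0.005927
  vehicle 6: 0.25 × (1 − 0.45) × 0.89 × (1 − 0.85) = 0.018356
Marginal likelihood of the evidence = 0.07028.
P(vehicle 3 | evidence) ≈ 0.0031536 / 0.07028 ≈ 0.045
P(vehicle 4 | evidence) ≈ 0.042843 / 0.07028 ≈ 0.610
P(vehicle 5 | evidence) ≈ 0.005927 / 0.07028 ≈ 0.084
P(vehicle 6 | evidence) ≈ 0.018356 / 0.07028 ≈ 0.261
The largest is 0.610, so vehicle 4 is most probable.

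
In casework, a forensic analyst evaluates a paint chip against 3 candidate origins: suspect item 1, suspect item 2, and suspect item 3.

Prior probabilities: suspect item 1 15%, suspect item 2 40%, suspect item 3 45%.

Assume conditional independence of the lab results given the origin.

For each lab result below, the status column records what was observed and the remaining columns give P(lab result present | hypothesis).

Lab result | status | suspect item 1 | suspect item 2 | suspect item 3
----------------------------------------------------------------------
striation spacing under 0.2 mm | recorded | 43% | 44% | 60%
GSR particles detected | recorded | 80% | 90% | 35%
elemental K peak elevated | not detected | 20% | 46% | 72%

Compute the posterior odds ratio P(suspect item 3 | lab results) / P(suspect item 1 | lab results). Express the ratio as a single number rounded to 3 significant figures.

0.641

Posterior odds equal prior odds times the likelihood ratio; only the two competing hypotheses matter (using 1 − P(present | H) for each absent lab result).
  suspect item 3: 0.45 × 0.60 × 0.35 × (1 − 0.72) = 0.02646
  suspect item 1: 0.15 × 0.43 × 0.80 × (1 − 0.20) = 0.04128
Odds(suspect item 3 : suspect item 1) = 0.02646 / 0.04128 ≈ 0.641.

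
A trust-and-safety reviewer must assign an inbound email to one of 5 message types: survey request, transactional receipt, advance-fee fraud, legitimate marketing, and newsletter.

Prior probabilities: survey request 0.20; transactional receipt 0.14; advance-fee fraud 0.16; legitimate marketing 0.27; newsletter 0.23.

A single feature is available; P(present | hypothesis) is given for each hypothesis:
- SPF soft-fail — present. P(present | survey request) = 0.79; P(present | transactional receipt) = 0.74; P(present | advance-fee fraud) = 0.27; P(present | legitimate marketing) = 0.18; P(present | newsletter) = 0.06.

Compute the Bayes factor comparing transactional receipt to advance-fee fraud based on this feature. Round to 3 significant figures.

Likelihood of this feature under each hypothesis:
  transactional receipt: 0.74
  advance-fee fraud: 0.27
Bayes factor = 0.74 / 0.27 ≈ 2.74

2.74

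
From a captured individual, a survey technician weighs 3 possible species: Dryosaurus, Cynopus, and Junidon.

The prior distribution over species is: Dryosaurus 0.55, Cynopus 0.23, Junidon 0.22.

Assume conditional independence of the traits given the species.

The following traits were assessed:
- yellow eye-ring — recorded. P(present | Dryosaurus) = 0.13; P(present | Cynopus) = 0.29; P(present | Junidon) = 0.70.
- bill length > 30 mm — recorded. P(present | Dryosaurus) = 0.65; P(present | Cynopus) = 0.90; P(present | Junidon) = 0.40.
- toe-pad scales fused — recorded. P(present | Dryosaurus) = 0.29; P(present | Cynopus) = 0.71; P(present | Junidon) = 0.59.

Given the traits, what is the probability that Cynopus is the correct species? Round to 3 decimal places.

0.461

Multiply each prior by the joint likelihood of the trait pattern:
  Dryosaurus: 0.55 × 0.13 × 0.65 × 0.29 = 0.013478
  Cynopus: 0.23 × 0.29 × 0.90 × 0.71 = 0.042621
  Junidon: 0.22 × 0.70 × 0.40 × 0.59 = 0.036344
The unnormalized weights sum to 0.092443.
P(Cynopus | evidence) = 0.042621 / 0.092443 ≈ 0.461.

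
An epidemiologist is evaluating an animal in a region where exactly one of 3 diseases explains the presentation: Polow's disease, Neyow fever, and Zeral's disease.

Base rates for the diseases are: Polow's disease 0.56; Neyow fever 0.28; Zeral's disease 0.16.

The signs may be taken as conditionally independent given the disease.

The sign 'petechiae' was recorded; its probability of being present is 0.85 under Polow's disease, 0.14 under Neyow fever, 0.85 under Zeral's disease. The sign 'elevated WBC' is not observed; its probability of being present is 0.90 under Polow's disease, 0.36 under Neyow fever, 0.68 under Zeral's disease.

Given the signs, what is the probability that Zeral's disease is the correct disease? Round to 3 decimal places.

Multiply each prior by the joint likelihood of the sign pattern (using 1 − P(present | H) for each absent sign):
  Polow's disease: 0.56 × 0.85 × (1 − 0.90) = 0.0476
  Neyow fever: 0.28 × 0.14 × (1 − 0.36) = 0.025088
  Zeral's disease: 0.16 × 0.85 × (1 − 0.68) = 0.04352
The unnormalized weights sum to 0.11621.
P(Zeral's disease | evidence) = 0.04352 / 0.11621 ≈ 0.375.

0.375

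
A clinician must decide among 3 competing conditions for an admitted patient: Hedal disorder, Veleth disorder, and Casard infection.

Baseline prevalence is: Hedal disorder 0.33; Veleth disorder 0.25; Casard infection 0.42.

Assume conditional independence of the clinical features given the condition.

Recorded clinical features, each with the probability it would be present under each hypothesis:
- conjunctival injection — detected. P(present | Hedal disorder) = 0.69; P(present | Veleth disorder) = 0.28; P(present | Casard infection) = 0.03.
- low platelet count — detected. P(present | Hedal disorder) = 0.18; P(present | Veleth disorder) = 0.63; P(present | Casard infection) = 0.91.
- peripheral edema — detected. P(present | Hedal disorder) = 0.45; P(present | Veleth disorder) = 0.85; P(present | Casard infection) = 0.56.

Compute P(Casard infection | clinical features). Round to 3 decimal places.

Multiply each prior by the joint likelihood of the clinical feature pattern:
  Hedal disorder: 0.33 × 0.69 × 0.18 × 0.45 = 0.018444
  Veleth disorder: 0.25 × 0.28 × 0.63 × 0.85 = 0.037485
  Casard infection: 0.42 × 0.03 × 0.91 × 0.56 = 0.006421
The unnormalized weights sum to 0.06235.
P(Casard infection | evidence) = 0.006421 / 0.06235 ≈ 0.103.

0.103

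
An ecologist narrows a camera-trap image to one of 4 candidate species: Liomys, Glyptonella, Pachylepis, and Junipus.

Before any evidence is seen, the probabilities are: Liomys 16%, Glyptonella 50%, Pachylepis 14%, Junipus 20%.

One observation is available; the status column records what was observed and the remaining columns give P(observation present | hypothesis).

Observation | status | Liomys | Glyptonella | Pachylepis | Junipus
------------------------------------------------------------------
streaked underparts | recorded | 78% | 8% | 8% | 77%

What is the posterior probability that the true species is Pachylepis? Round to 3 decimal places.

Multiply each prior by the likelihood of the observation:
  Liomys: 0.16 × 0.78 = 0.1248
  Glyptonella: 0.50 × 0.08 = 0.04
  Pachylepis: 0.14 × 0.08 = 0.0112
  Junipus: 0.20 × 0.77 = 0.154
Normalizing constant Z = 0.1248 + 0.04 + 0.0112 + 0.154 = 0.33.
P(Pachylepis | evidence) = 0.0112 / 0.33 ≈ 0.034.

0.034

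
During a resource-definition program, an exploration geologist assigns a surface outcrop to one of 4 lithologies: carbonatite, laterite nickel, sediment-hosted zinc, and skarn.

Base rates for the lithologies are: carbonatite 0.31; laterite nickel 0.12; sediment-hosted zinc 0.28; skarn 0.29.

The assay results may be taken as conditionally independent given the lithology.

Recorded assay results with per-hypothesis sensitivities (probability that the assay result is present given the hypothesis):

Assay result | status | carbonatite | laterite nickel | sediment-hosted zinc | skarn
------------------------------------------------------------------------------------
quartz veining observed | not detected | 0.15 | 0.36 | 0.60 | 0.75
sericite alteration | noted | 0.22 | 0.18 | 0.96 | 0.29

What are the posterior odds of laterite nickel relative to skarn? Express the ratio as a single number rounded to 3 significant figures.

0.658

Unnormalized posterior weight (prior times the assay result likelihoods) for each of the two hypotheses (using 1 − P(present | H) for each absent assay result):
  laterite nickel: 0.12 × (1 − 0.36) × 0.18 = 0.013824
  skarn: 0.29 × (1 − 0.75) × 0.29 = 0.021025
Posterior odds = 0.013824 / 0.021025 ≈ 0.658.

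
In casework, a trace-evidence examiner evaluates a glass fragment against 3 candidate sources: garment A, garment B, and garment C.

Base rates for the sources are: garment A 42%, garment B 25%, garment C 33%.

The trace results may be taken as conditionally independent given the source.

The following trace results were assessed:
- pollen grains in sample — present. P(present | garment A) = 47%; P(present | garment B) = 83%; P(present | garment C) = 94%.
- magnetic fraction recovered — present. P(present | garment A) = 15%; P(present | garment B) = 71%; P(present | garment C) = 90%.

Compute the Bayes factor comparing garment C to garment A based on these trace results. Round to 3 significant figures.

Take the product of per-trace result likelihoods under each hypothesis, then divide.
  garment C: 0.94 × 0.90 = 0.846
  garment A: 0.47 × 0.15 = 0.0705
Bayes factor = 0.846 / 0.0705 ≈ 12.0

12.0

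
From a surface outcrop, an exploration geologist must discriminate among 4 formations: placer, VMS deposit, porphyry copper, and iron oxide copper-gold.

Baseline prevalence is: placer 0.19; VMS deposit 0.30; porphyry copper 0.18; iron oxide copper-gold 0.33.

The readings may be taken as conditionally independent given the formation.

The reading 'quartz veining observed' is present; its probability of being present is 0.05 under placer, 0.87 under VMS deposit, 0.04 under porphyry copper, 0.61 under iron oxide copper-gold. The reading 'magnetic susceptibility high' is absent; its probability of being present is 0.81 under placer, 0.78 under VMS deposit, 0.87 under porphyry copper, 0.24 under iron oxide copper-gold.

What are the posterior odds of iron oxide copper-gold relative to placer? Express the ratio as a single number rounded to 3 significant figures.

The normalizing constant cancels in an odds ratio, so compute prior × likelihood for the two hypotheses only (using 1 − P(present | H) for each absent reading):
  iron oxide copper-gold: 0.33 × 0.61 × (1 − 0.24) = 0.15299
  placer: 0.19 × 0.05 × (1 − 0.81) = 0.001805
Posterior odds = 0.15299 / 0.001805 ≈ 84.8.

84.8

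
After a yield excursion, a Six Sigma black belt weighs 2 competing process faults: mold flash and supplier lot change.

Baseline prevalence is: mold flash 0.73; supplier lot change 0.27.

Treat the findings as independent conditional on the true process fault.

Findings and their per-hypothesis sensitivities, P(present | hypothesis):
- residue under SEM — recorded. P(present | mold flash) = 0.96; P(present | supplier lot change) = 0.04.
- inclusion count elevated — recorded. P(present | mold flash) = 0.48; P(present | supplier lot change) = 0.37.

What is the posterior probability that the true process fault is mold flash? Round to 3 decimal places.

0.988

Multiply each prior by the joint likelihood of the evidence pattern:
  mold flash: 0.73 × 0.96 × 0.48 = 0.33638
  supplier lot change: 0.27 × 0.04 × 0.37 = 0.003996
Normalizing constant Z = 0.33638 + 0.003996 = 0.34038.
P(mold flash | evidence) = 0.33638 / 0.34038 ≈ 0.988.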